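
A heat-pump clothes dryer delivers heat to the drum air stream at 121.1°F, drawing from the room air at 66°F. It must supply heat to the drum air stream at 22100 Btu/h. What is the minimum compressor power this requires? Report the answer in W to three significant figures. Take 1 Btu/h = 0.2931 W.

In absolute terms T_C = 292.04 K and T_H = 322.65 K, so ΔT = 30.61 K.
COP_Carnot = T_H/ΔT = 322.65/30.61 = 10.54.
Ẇ_min = Q̇/COP_Carnot = 22100/10.54 = 2097 Btu/h = 614.5 W.

615 W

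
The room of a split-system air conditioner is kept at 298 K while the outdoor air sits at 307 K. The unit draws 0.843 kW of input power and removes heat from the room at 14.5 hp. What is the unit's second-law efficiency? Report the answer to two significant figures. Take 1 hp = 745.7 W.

0.39

Converting, Q̇_C = 14.50 hp = 10.81 kW, so COP_actual = Q̇_C/Ẇ = 10.81/0.8430 = 12.83.
The reservoir spacing is ΔT = 307 − 298 = 9.000 K.
COP_Carnot = T_C/ΔT = 298.00/9.000 = 33.11.
η_II = COP_actual/COP_Carnot = 12.83/33.11 = 0.3874.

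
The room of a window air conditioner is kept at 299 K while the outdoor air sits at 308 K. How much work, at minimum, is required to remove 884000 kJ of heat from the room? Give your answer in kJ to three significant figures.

The reservoir spacing is ΔT = 308 − 299 = 9.000 K.
The reversible limit is COP_R = T_C/ΔT = 33.22, so W_min = Q_C/COP = Q_C·ΔT/T_C.
W_min = 884000 × 9.000/299.00 = 26610 kJ.

26600 kJ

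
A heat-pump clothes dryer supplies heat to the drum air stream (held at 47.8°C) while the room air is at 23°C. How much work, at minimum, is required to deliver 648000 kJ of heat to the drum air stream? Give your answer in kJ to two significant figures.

50000 kJ

In absolute terms T_C = 296.15 K and T_H = 320.95 K, so ΔT = 24.80 K.
The reversible limit is COP_HP = T_H/ΔT = 12.94, so W_min = Q_H/COP = Q_H·ΔT/T_H.
W_min = 648000 × 24.80/320.95 = 50070 kJ.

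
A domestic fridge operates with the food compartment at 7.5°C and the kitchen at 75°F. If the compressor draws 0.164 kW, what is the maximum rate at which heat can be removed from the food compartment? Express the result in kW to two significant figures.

In absolute terms T_C = 280.65 K and T_H = 297.04 K, so ΔT = 16.39 K.
COP_Carnot = T_C/ΔT = 280.65/16.39 = 17.12.
Q̇_max = COP_Carnot × Ẇ = 17.12 × 0.1640 kW = 2.808 kW.

2.8 kW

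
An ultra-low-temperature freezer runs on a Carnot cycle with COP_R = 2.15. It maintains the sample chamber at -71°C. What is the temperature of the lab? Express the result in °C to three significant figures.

COP_R = T_C/(T_H − T_C) gives T_H − T_C = T_C/COP.
With T_C = 202.15 K, T_H = 202.15 × (1 + 1/2.15) = 296.17 K.
Converting, 296.17 K = 23.02°C.

23.0 °C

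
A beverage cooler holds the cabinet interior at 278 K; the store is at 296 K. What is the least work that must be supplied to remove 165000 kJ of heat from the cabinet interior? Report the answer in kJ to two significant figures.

11000 kJ

The reservoir spacing is ΔT = 296 − 278 = 18.00 K.
The reversible limit is COP_R = T_C/ΔT = 15.44, so W_min = Q_C/COP = Q_C·ΔT/T_C.
W_min = 165000 × 18.00/278.00 = 10680 kJ.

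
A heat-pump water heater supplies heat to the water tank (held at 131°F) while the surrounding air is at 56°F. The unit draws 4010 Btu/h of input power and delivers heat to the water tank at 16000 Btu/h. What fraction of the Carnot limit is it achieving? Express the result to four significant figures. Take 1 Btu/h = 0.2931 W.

COP_actual = Q̇_H/Ẇ = 16000/4010 = 3.990.
In absolute terms T_C = 286.48 K and T_H = 328.15 K, so ΔT = 41.67 K.
COP_Carnot = T_H/ΔT = 328.15/41.67 = 7.876.
η_II = COP_actual/COP_Carnot = 3.990/7.876 = 0.5066.

0.5066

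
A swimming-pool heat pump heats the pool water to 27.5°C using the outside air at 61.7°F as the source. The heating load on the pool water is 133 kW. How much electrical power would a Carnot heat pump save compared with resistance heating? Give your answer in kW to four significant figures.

128.1 kW

In absolute terms T_C = 289.65 K and T_H = 300.65 K, so ΔT = 11.00 K.
COP_Carnot = T_H/ΔT = 300.65/11.00 = 27.33.
Resistance heating needs Ẇ_res = Q̇_H = 133.0 kW; the reversible heat pump needs only Ẇ_hp = Q̇_H/COP = 4.866 kW.
Saving = 133.0 − 4.866 = 128.1 kW.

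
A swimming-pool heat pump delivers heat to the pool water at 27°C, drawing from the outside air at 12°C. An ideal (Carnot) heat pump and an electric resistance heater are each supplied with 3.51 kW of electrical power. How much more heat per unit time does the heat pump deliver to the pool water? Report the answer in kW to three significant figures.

66.7 kW

In absolute terms T_C = 285.15 K and T_H = 300.15 K, so ΔT = 15.00 K.
COP_Carnot = T_H/ΔT = 300.15/15.00 = 20.01.
The heat pump delivers Q̇_H = COP × Ẇ = 70.24 kW; the resistance heater delivers Ẇ = 3.510 kW.
Extra = (COP − 1)·Ẇ = 66.73 kW.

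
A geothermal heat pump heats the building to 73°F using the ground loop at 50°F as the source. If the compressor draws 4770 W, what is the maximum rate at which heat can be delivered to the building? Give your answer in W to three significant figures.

110000 W

In absolute terms T_C = 283.15 K and T_H = 295.93 K, so ΔT = 12.78 K.
COP_Carnot = T_H/ΔT = 295.93/12.78 = 23.16.
Q̇_max = COP_Carnot × Ẇ = 23.16 × 4770 W = 110500 W.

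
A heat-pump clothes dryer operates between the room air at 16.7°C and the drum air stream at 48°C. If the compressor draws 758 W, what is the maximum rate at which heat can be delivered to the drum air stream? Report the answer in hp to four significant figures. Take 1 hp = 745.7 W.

10.43 hp

In absolute terms T_C = 289.85 K and T_H = 321.15 K, so ΔT = 31.30 K.
COP_Carnot = T_H/ΔT = 321.15/31.30 = 10.26.
Q̇_max = COP_Carnot × Ẇ = 10.26 × 758.0 W = 7777 W = 10.43 hp.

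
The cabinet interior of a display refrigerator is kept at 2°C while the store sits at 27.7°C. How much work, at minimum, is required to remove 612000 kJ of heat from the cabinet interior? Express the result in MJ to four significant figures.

In absolute terms T_C = 275.15 K and T_H = 300.85 K, so ΔT = 25.70 K.
The reversible limit is COP_R = T_C/ΔT = 10.71, so W_min = Q_C/COP = Q_C·ΔT/T_C.
W_min = 612000 × 25.70/275.15 = 57160 kJ = 57.16 MJ.

57.16 MJ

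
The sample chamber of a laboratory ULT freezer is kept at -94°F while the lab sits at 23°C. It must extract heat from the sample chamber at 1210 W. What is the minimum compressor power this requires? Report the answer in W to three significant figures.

In absolute terms T_C = 203.15 K and T_H = 296.15 K, so ΔT = 93.00 K.
COP_Carnot = T_C/ΔT = 203.15/93.00 = 2.184.
Ẇ_min = Q̇/COP_Carnot = 1210/2.184 = 553.9 W.

554 W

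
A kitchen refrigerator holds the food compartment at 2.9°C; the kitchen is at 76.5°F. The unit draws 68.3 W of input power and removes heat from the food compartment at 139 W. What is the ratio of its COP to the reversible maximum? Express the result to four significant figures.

COP_actual = Q̇_C/Ẇ = 139.0/68.30 = 2.035.
In absolute terms T_C = 276.05 K and T_H = 297.87 K, so ΔT = 21.82 K.
COP_Carnot = T_C/ΔT = 276.05/21.82 = 12.65.
η_II = COP_actual/COP_Carnot = 2.035/12.65 = 0.1609.

0.1609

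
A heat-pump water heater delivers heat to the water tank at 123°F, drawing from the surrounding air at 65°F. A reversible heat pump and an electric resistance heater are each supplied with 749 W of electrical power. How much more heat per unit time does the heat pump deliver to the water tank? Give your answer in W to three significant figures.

6780 W

In absolute terms T_C = 291.48 K and T_H = 323.71 K, so ΔT = 32.22 K.
COP_Carnot = T_H/ΔT = 323.71/32.22 = 10.05.
The heat pump delivers Q̇_H = COP × Ẇ = 7524 W; the resistance heater delivers Ẇ = 749.0 W.
Extra = (COP − 1)·Ẇ = 6775 W.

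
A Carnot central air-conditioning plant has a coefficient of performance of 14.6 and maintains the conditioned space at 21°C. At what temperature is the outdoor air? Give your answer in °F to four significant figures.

COP_R = T_C/(T_H − T_C) gives T_H − T_C = T_C/COP.
With T_C = 294.15 K, T_H = 294.15 × (1 + 1/14.6) = 314.30 K.
Converting, 314.30 K = 106.07°F.

106.1 °F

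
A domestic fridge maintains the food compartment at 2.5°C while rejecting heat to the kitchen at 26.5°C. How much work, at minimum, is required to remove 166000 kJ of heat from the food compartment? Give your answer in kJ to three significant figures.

14500 kJ

In absolute terms T_C = 275.65 K and T_H = 299.65 K, so ΔT = 24.00 K.
The reversible limit is COP_R = T_C/ΔT = 11.49, so W_min = Q_C/COP = Q_C·ΔT/T_C.
W_min = 166000 × 24.00/275.65 = 14450 kJ.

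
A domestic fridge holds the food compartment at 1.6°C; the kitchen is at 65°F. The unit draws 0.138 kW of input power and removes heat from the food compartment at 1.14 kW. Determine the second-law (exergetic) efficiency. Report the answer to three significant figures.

0.503

COP_actual = Q̇_C/Ẇ = 1.140/0.1380 = 8.261.
In absolute terms T_C = 274.75 K and T_H = 291.48 K, so ΔT = 16.73 K.
COP_Carnot = T_C/ΔT = 274.75/16.73 = 16.42.
η_II = COP_actual/COP_Carnot = 8.261/16.42 = 0.5031.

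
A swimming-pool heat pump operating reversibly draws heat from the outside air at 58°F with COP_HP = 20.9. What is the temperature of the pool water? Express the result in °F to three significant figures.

COP_HP = T_H/(T_H − T_C) rearranges to T_H = COP·T_C/(COP − 1).
With T_C = 287.59 K, T_H = 20.9 × 287.59/19.90 = 302.05 K.
Converting, 302.05 K = 84.01°F.

84.0 °F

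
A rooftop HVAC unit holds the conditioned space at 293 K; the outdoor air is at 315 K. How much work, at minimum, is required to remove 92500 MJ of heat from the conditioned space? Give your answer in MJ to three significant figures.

6950 MJ

The reservoir spacing is ΔT = 315 − 293 = 22.00 K.
The reversible limit is COP_R = T_C/ΔT = 13.32, so W_min = Q_C/COP = Q_C·ΔT/T_C.
W_min = 92500 × 22.00/293.00 = 6945 MJ.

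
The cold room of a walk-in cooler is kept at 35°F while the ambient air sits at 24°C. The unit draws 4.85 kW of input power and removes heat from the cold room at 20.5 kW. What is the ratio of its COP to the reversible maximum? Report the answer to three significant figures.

COP_actual = Q̇_C/Ẇ = 20.50/4.850 = 4.227.
In absolute terms T_C = 274.82 K and T_H = 297.15 K, so ΔT = 22.33 K.
COP_Carnot = T_C/ΔT = 274.82/22.33 = 12.31.
η_II = COP_actual/COP_Carnot = 4.227/12.31 = 0.3435.

0.343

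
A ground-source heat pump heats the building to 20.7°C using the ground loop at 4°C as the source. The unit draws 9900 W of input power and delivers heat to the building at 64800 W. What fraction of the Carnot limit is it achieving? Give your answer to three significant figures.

COP_actual = Q̇_H/Ẇ = 64800/9900 = 6.545.
In absolute terms T_C = 277.15 K and T_H = 293.85 K, so ΔT = 16.70 K.
COP_Carnot = T_H/ΔT = 293.85/16.70 = 17.60.
η_II = COP_actual/COP_Carnot = 6.545/17.60 = 0.3720.

0.372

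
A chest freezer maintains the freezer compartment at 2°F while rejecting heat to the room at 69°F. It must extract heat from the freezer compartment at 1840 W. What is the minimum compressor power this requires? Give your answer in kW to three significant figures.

In absolute terms T_C = 256.48 K and T_H = 293.71 K, so ΔT = 37.22 K.
COP_Carnot = T_C/ΔT = 256.48/37.22 = 6.891.
Ẇ_min = Q̇/COP_Carnot = 1840/6.891 = 267.0 W = 0.2670 kW.

0.267 kW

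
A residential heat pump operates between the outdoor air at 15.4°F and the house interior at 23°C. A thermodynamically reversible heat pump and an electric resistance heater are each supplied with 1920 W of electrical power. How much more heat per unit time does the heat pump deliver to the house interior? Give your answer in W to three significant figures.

15700 W

In absolute terms T_C = 263.93 K and T_H = 296.15 K, so ΔT = 32.22 K.
COP_Carnot = T_H/ΔT = 296.15/32.22 = 9.191.
The heat pump delivers Q̇_H = COP × Ẇ = 17650 W; the resistance heater delivers Ẇ = 1920 W.
Extra = (COP − 1)·Ẇ = 15730 W.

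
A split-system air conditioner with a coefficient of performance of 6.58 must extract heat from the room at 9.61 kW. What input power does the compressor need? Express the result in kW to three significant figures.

1.46 kW

Ẇ = Q̇_C/COP = 9.610/6.58 = 1.460 kW.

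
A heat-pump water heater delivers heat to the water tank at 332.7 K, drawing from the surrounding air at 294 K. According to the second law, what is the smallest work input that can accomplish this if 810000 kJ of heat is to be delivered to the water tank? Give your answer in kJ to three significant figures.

94200 kJ

The reservoir spacing is ΔT = 332.7 − 294 = 38.70 K.
The reversible limit is COP_HP = T_H/ΔT = 8.597, so W_min = Q_H/COP = Q_H·ΔT/T_H.
W_min = 810000 × 38.70/332.70 = 94220 kJ.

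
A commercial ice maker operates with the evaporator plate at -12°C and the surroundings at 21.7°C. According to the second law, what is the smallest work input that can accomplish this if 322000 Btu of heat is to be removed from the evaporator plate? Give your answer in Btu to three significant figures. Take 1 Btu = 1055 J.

In absolute terms T_C = 261.15 K and T_H = 294.85 K, so ΔT = 33.70 K.
The reversible limit is COP_R = T_C/ΔT = 7.749, so W_min = Q_C/COP = Q_C·ΔT/T_C.
W_min = 322000 × 33.70/261.15 = 41550 Btu.

41600 Btu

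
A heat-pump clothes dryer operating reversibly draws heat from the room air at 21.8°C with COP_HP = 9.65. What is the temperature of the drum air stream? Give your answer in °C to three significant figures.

COP_HP = T_H/(T_H − T_C) rearranges to T_H = COP·T_C/(COP − 1).
With T_C = 294.95 K, T_H = 9.65 × 294.95/8.650 = 329.05 K.
Converting, 329.05 K = 55.90°C.

55.9 °C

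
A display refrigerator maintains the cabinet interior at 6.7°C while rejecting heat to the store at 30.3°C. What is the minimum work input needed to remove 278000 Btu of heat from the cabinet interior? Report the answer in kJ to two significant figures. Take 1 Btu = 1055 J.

25000 kJ

In absolute terms T_C = 279.85 K and T_H = 303.45 K, so ΔT = 23.60 K.
The reversible limit is COP_R = T_C/ΔT = 11.86, so W_min = Q_C/COP = Q_C·ΔT/T_C.
W_min = 278000 × 23.60/279.85 = 23440 Btu = 24730 kJ.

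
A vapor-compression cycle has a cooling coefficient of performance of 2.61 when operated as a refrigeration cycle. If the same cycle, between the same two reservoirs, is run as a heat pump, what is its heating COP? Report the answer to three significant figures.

The first law on one cycle gives Q_H = Q_C + W, so Q_H/W = Q_C/W + 1.
COP_HP = COP_R + 1 = 2.61 + 1 = 3.61.

3.61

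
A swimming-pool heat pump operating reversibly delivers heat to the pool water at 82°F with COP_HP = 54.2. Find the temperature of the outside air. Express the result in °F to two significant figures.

72 °F

COP_HP = T_H/(T_H − T_C) gives T_H − T_C = T_H/COP.
With T_H = 300.93 K, T_C = 300.93 × (1 − 1/54.2) = 295.38 K.
Converting, 295.38 K = 72.01°F.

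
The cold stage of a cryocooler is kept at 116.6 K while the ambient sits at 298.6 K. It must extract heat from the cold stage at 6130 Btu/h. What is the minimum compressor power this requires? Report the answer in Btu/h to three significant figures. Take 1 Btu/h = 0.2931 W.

9570 Btu/h

The reservoir spacing is ΔT = 298.6 − 116.6 = 182.0 K.
COP_Carnot = T_C/ΔT = 116.60/182.0 = 0.6407.
Ẇ_min = Q̇/COP_Carnot = 6130/0.6407 = 9568 Btu/h.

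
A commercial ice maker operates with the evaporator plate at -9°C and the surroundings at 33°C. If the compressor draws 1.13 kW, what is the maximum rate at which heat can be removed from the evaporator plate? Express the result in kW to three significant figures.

In absolute terms T_C = 264.15 K and T_H = 306.15 K, so ΔT = 42.00 K.
COP_Carnot = T_C/ΔT = 264.15/42.00 = 6.289.
Q̇_max = COP_Carnot × Ẇ = 6.289 × 1.130 kW = 7.107 kW.

7.11 kW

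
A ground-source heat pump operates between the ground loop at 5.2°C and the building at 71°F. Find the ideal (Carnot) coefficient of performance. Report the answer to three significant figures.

In absolute terms T_C = 278.35 K and T_H = 294.82 K, so ΔT = 16.47 K.
For a reversible cycle, COP_Carnot = T_H/ΔT = 294.82/16.47 = 17.90.

17.9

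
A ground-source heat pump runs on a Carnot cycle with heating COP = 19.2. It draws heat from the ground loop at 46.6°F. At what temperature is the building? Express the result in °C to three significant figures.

COP_HP = T_H/(T_H − T_C) rearranges to T_H = COP·T_C/(COP − 1).
With T_C = 281.26 K, T_H = 19.2 × 281.26/18.20 = 296.72 K.
Converting, 296.72 K = 23.57°C.

23.6 °C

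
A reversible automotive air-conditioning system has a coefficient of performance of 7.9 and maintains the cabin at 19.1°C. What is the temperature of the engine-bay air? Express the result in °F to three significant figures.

COP_R = T_C/(T_H − T_C) gives T_H − T_C = T_C/COP.
With T_C = 292.25 K, T_H = 292.25 × (1 + 1/7.9) = 329.24 K.
Converting, 329.24 K = 132.97°F.

133 °F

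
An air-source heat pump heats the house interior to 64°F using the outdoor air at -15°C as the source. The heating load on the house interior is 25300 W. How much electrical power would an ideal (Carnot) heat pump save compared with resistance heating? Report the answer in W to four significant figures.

In absolute terms T_C = 258.15 K and T_H = 290.93 K, so ΔT = 32.78 K.
COP_Carnot = T_H/ΔT = 290.93/32.78 = 8.876.
Resistance heating needs Ẇ_res = Q̇_H = 25300 W; the reversible heat pump needs only Ẇ_hp = Q̇_H/COP = 2850 W.
Saving = 25300 − 2850 = 22450 W.

22450 W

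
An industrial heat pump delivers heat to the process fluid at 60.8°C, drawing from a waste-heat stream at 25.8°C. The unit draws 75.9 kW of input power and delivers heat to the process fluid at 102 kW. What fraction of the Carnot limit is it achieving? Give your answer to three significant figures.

0.141

COP_actual = Q̇_H/Ẇ = 102.0/75.90 = 1.344.
In absolute terms T_C = 298.95 K and T_H = 333.95 K, so ΔT = 35.00 K.
COP_Carnot = T_H/ΔT = 333.95/35.00 = 9.541.
η_II = COP_actual/COP_Carnot = 1.344/9.541 = 0.1408.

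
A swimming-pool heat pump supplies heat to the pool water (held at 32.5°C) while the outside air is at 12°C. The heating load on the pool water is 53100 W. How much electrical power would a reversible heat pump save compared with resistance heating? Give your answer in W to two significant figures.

In absolute terms T_C = 285.15 K and T_H = 305.65 K, so ΔT = 20.50 K.
COP_Carnot = T_H/ΔT = 305.65/20.50 = 14.91.
Resistance heating needs Ẇ_res = Q̇_H = 53100 W; the reversible heat pump needs only Ẇ_hp = Q̇_H/COP = 3561 W.
Saving = 53100 − 3561 = 49540 W.

50000 W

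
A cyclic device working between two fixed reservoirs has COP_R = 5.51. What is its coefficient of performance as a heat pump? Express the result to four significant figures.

The first law on one cycle gives Q_H = Q_C + W, so Q_H/W = Q_C/W + 1.
COP_HP = COP_R + 1 = 5.51 + 1 = 6.51.

6.510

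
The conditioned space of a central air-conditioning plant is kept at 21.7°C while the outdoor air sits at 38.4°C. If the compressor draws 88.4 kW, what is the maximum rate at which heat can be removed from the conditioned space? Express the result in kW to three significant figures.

1560 kW

In absolute terms T_C = 294.85 K and T_H = 311.55 K, so ΔT = 16.70 K.
COP_Carnot = T_C/ΔT = 294.85/16.70 = 17.66.
Q̇_max = COP_Carnot × Ẇ = 17.66 × 88.40 kW = 1561 kW.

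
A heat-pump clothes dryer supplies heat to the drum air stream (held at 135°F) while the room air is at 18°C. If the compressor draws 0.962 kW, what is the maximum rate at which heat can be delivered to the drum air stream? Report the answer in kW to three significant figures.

8.10 kW

In absolute terms T_C = 291.15 K and T_H = 330.37 K, so ΔT = 39.22 K.
COP_Carnot = T_H/ΔT = 330.37/39.22 = 8.423.
Q̇_max = COP_Carnot × Ẇ = 8.423 × 0.9620 kW = 8.103 kW.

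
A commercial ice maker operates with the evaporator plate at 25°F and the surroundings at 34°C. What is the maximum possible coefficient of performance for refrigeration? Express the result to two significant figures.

7.1

In absolute terms T_C = 269.26 K and T_H = 307.15 K, so ΔT = 37.89 K.
For a reversible cycle, COP_Carnot = T_C/ΔT = 269.26/37.89 = 7.107.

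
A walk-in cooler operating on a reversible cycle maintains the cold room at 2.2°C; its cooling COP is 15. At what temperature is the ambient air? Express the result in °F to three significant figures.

69.0 °F

COP_R = T_C/(T_H − T_C) gives T_H − T_C = T_C/COP.
With T_C = 275.35 K, T_H = 275.35 × (1 + 1/15) = 293.71 K.
Converting, 293.71 K = 69.00°F.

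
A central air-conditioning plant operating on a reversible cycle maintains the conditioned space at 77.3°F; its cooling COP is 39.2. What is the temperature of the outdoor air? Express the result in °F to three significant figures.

91.0 °F

COP_R = T_C/(T_H − T_C) gives T_H − T_C = T_C/COP.
With T_C = 298.32 K, T_H = 298.32 × (1 + 1/39.2) = 305.93 K.
Converting, 305.93 K = 91.00°F.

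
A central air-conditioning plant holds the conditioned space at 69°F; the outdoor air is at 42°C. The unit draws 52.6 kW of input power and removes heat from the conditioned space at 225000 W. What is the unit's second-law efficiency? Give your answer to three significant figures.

Converting, Q̇_C = 225000 W = 225.0 kW, so COP_actual = Q̇_C/Ẇ = 225.0/52.60 = 4.278.
In absolute terms T_C = 293.71 K and T_H = 315.15 K, so ΔT = 21.44 K.
COP_Carnot = T_C/ΔT = 293.71/21.44 = 13.70.
η_II = COP_actual/COP_Carnot = 4.278/13.70 = 0.3123.

0.312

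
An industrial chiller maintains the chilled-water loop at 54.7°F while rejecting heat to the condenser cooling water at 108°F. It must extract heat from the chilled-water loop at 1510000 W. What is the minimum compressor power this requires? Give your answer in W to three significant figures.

156000 W

In absolute terms T_C = 285.76 K and T_H = 315.37 K, so ΔT = 29.61 K.
COP_Carnot = T_C/ΔT = 285.76/29.61 = 9.650.
Ẇ_min = Q̇/COP_Carnot = 1510000/9.650 = 156500 W.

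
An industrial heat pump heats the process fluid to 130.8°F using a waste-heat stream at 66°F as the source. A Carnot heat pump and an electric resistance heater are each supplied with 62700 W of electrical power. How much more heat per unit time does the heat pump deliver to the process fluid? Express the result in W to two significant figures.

510000 W

In absolute terms T_C = 292.04 K and T_H = 328.04 K, so ΔT = 36.00 K.
COP_Carnot = T_H/ΔT = 328.04/36.00 = 9.112.
The heat pump delivers Q̇_H = COP × Ẇ = 571300 W; the resistance heater delivers Ẇ = 62700 W.
Extra = (COP − 1)·Ẇ = 508600 W.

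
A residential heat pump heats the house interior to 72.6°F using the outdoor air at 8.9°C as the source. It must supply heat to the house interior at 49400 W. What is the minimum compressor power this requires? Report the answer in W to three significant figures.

In absolute terms T_C = 282.05 K and T_H = 295.71 K, so ΔT = 13.66 K.
COP_Carnot = T_H/ΔT = 295.71/13.66 = 21.65.
Ẇ_min = Q̇/COP_Carnot = 49400/21.65 = 2281 W.

2280 W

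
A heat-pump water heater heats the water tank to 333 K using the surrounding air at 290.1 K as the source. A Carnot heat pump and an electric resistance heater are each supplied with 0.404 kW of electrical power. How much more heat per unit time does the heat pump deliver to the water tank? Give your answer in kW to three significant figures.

The reservoir spacing is ΔT = 333 − 290.1 = 42.90 K.
COP_Carnot = T_H/ΔT = 333.00/42.90 = 7.762.
The heat pump delivers Q̇_H = COP × Ẇ = 3.136 kW; the resistance heater delivers Ẇ = 0.4040 kW.
Extra = (COP − 1)·Ẇ = 2.732 kW.

2.73 kW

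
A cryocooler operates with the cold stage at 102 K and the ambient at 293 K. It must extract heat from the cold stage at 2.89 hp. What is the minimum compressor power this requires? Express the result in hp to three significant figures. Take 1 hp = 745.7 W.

The reservoir spacing is ΔT = 293 − 102 = 191.0 K.
COP_Carnot = T_C/ΔT = 102.00/191.0 = 0.5340.
Ẇ_min = Q̇/COP_Carnot = 2.890/0.5340 = 5.412 hp.

5.41 hp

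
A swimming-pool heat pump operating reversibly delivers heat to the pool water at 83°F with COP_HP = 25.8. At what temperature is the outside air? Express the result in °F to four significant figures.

COP_HP = T_H/(T_H − T_C) gives T_H − T_C = T_H/COP.
With T_H = 301.48 K, T_C = 301.48 × (1 − 1/25.8) = 289.80 K.
Converting, 289.80 K = 61.97°F.

61.97 °F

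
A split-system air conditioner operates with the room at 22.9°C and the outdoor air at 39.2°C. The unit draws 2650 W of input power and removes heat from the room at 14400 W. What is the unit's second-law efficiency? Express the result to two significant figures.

COP_actual = Q̇_C/Ẇ = 14400/2650 = 5.434.
In absolute terms T_C = 296.05 K and T_H = 312.35 K, so ΔT = 16.30 K.
COP_Carnot = T_C/ΔT = 296.05/16.30 = 18.16.
η_II = COP_actual/COP_Carnot = 5.434/18.16 = 0.2992.

0.30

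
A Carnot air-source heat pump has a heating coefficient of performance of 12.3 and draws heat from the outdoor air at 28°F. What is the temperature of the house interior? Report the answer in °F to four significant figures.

COP_HP = T_H/(T_H − T_C) rearranges to T_H = COP·T_C/(COP − 1).
With T_C = 270.93 K, T_H = 12.3 × 270.93/11.30 = 294.90 K.
Converting, 294.90 K = 71.16°F.

71.16 °F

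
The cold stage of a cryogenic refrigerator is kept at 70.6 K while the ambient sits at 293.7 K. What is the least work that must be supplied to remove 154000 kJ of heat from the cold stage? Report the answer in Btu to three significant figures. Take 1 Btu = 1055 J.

461000 Btu

The reservoir spacing is ΔT = 293.7 − 70.6 = 223.1 K.
The reversible limit is COP_R = T_C/ΔT = 0.3165, so W_min = Q_C/COP = Q_C·ΔT/T_C.
W_min = 154000 × 223.1/70.60 = 486600 kJ = 461300 Btu.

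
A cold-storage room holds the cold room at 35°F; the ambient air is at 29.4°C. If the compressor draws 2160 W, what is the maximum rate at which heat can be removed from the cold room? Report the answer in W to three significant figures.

In absolute terms T_C = 274.82 K and T_H = 302.55 K, so ΔT = 27.73 K.
COP_Carnot = T_C/ΔT = 274.82/27.73 = 9.909.
Q̇_max = COP_Carnot × Ẇ = 9.909 × 2160 W = 21400 W.

21400 W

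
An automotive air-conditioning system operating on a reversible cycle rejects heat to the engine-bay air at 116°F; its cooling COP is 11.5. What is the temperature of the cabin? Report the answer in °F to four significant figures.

For a Carnot refrigerator COP_R = T_C/(T_H − T_C), so T_C = COP·T_H/(1 + COP).
With T_H = 319.82 K, T_C = 11.5 × 319.82/12.50 = 294.23 K.
Converting, 294.23 K = 69.95°F.

69.95 °F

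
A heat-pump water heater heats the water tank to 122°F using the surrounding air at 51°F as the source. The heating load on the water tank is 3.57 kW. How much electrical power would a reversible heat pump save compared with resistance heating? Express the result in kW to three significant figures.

In absolute terms T_C = 283.71 K and T_H = 323.15 K, so ΔT = 39.44 K.
COP_Carnot = T_H/ΔT = 323.15/39.44 = 8.193.
Resistance heating needs Ẇ_res = Q̇_H = 3.570 kW; the reversible heat pump needs only Ẇ_hp = Q̇_H/COP = 0.4358 kW.
Saving = 3.570 − 0.4358 = 3.134 kW.

3.13 kW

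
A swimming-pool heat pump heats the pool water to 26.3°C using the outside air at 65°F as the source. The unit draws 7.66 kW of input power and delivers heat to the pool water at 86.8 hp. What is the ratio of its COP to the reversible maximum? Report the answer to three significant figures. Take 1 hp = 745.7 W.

0.225

Converting, Q̇_H = 86.80 hp = 64.73 kW, so COP_actual = Q̇_H/Ẇ = 64.73/7.660 = 8.450.
In absolute terms T_C = 291.48 K and T_H = 299.45 K, so ΔT = 7.967 K.
COP_Carnot = T_H/ΔT = 299.45/7.967 = 37.59.
η_II = COP_actual/COP_Carnot = 8.450/37.59 = 0.2248.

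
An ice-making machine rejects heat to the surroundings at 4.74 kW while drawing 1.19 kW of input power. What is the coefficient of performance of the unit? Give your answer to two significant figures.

The first law gives Q̇_H = Q̇_C + Ẇ, so the three rates are Q̇_C = 3.550, Q̇_H = 4.740, Ẇ = 1.190 kW.
COP_R = Q̇_C/Ẇ = 3.550/1.190 = 2.983.

3.0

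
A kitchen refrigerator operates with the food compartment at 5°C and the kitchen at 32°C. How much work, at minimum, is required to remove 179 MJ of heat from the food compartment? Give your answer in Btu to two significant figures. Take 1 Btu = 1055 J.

In absolute terms T_C = 278.15 K and T_H = 305.15 K, so ΔT = 27.00 K.
The reversible limit is COP_R = T_C/ΔT = 10.30, so W_min = Q_C/COP = Q_C·ΔT/T_C.
W_min = 179.0 × 27.00/278.15 = 17.38 MJ = 16470 Btu.

16000 Btu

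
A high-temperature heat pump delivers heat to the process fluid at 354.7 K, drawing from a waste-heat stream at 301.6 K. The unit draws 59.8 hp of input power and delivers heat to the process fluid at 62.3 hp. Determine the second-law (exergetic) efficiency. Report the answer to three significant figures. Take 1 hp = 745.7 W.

0.156

COP_actual = Q̇_H/Ẇ = 62.30/59.80 = 1.042.
The reservoir spacing is ΔT = 354.7 − 301.6 = 53.10 K.
COP_Carnot = T_H/ΔT = 354.70/53.10 = 6.680.
η_II = COP_actual/COP_Carnot = 1.042/6.680 = 0.1560.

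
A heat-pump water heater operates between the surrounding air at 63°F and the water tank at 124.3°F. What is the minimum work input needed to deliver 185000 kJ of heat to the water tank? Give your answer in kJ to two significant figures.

19000 kJ

In absolute terms T_C = 290.37 K and T_H = 324.43 K, so ΔT = 34.06 K.
The reversible limit is COP_HP = T_H/ΔT = 9.526, so W_min = Q_H/COP = Q_H·ΔT/T_H.
W_min = 185000 × 34.06/324.43 = 19420 kJ.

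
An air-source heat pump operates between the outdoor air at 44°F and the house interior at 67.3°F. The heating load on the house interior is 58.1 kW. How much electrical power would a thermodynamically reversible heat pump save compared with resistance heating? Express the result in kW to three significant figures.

In absolute terms T_C = 279.82 K and T_H = 292.76 K, so ΔT = 12.94 K.
COP_Carnot = T_H/ΔT = 292.76/12.94 = 22.62.
Resistance heating needs Ẇ_res = Q̇_H = 58.10 kW; the reversible heat pump needs only Ẇ_hp = Q̇_H/COP = 2.569 kW.
Saving = 58.10 − 2.569 = 55.53 kW.

55.5 kW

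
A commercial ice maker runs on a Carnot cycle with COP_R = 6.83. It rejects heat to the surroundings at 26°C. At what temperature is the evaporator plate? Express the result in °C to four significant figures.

For a Carnot refrigerator COP_R = T_C/(T_H − T_C), so T_C = COP·T_H/(1 + COP).
With T_H = 299.15 K, T_C = 6.83 × 299.15/7.830 = 260.94 K.
Converting, 260.94 K = -12.21°C.

-12.21 °C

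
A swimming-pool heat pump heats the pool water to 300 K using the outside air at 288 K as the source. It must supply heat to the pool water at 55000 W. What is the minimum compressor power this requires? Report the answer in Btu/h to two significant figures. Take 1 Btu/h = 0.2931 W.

7500 Btu/h

The reservoir spacing is ΔT = 300 − 288 = 12.00 K.
COP_Carnot = T_H/ΔT = 300.00/12.00 = 25.00.
Ẇ_min = Q̇/COP_Carnot = 55000/25.00 = 2200 W = 7506 Btu/h.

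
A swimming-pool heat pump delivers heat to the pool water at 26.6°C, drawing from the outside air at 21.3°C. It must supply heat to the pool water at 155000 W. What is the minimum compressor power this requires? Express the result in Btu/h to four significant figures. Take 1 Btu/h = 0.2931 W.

In absolute terms T_C = 294.45 K and T_H = 299.75 K, so ΔT = 5.300 K.
COP_Carnot = T_H/ΔT = 299.75/5.300 = 56.56.
Ẇ_min = Q̇/COP_Carnot = 155000/56.56 = 2741 W = 9350 Btu/h.

9350 Btu/h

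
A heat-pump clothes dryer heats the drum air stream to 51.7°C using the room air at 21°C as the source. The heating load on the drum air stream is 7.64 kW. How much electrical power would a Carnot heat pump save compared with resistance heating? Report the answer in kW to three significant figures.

In absolute terms T_C = 294.15 K and T_H = 324.85 K, so ΔT = 30.70 K.
COP_Carnot = T_H/ΔT = 324.85/30.70 = 10.58.
Resistance heating needs Ẇ_res = Q̇_H = 7.640 kW; the reversible heat pump needs only Ẇ_hp = Q̇_H/COP = 0.7220 kW.
Saving = 7.640 − 0.7220 = 6.918 kW.

6.92 kW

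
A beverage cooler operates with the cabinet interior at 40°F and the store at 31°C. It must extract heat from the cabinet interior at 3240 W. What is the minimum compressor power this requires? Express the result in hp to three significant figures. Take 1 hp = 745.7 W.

In absolute terms T_C = 277.59 K and T_H = 304.15 K, so ΔT = 26.56 K.
COP_Carnot = T_C/ΔT = 277.59/26.56 = 10.45.
Ẇ_min = Q̇/COP_Carnot = 3240/10.45 = 309.9 W = 0.4156 hp.

0.416 hp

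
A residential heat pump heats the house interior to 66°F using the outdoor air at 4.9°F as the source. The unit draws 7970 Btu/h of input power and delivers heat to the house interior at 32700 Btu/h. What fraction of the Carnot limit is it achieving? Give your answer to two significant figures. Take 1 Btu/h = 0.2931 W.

0.48

COP_actual = Q̇_H/Ẇ = 32700/7970 = 4.103.
In absolute terms T_C = 258.09 K and T_H = 292.04 K, so ΔT = 33.94 K.
COP_Carnot = T_H/ΔT = 292.04/33.94 = 8.603.
η_II = COP_actual/COP_Carnot = 4.103/8.603 = 0.4769.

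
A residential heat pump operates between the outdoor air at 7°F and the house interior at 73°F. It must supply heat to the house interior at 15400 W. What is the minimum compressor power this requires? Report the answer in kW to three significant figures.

In absolute terms T_C = 259.26 K and T_H = 295.93 K, so ΔT = 36.67 K.
COP_Carnot = T_H/ΔT = 295.93/36.67 = 8.071.
Ẇ_min = Q̇/COP_Carnot = 15400/8.071 = 1908 W = 1.908 kW.

1.91 kW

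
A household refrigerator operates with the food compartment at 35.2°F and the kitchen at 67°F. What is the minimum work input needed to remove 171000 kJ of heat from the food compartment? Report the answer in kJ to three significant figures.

11000 kJ

In absolute terms T_C = 274.93 K and T_H = 292.59 K, so ΔT = 17.67 K.
The reversible limit is COP_R = T_C/ΔT = 15.56, so W_min = Q_C/COP = Q_C·ΔT/T_C.
W_min = 171000 × 17.67/274.93 = 10990 kJ.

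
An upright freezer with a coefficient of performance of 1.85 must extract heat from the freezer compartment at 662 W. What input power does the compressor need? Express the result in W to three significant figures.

Ẇ = Q̇_C/COP = 662.0/1.85 = 357.8 W.

358 W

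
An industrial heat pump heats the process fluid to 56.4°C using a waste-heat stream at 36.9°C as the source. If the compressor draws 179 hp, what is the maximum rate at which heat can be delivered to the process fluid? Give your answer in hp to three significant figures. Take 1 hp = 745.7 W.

In absolute terms T_C = 310.05 K and T_H = 329.55 K, so ΔT = 19.50 K.
COP_Carnot = T_H/ΔT = 329.55/19.50 = 16.90.
Q̇_max = COP_Carnot × Ẇ = 16.90 × 179.0 hp = 3025 hp.

3030 hp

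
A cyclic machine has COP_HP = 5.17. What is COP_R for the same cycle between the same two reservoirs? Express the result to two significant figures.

Since Q_H = Q_C + W for any cycle, COP_R = Q_C/W = Q_H/W − 1.
COP_R = 5.17 − 1 = 4.17.

4.2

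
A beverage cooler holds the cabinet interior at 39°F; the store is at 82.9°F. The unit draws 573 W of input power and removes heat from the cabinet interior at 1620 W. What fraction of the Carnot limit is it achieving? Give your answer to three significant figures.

0.249

COP_actual = Q̇_C/Ẇ = 1620/573.0 = 2.827.
In absolute terms T_C = 277.04 K and T_H = 301.43 K, so ΔT = 24.39 K.
COP_Carnot = T_C/ΔT = 277.04/24.39 = 11.36.
η_II = COP_actual/COP_Carnot = 2.827/11.36 = 0.2489.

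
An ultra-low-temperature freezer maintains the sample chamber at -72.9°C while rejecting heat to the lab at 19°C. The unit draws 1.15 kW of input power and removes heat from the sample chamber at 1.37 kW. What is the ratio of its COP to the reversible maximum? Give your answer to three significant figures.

COP_actual = Q̇_C/Ẇ = 1.370/1.150 = 1.191.
In absolute terms T_C = 200.25 K and T_H = 292.15 K, so ΔT = 91.90 K.
COP_Carnot = T_C/ΔT = 200.25/91.90 = 2.179.
η_II = COP_actual/COP_Carnot = 1.191/2.179 = 0.5467.

0.547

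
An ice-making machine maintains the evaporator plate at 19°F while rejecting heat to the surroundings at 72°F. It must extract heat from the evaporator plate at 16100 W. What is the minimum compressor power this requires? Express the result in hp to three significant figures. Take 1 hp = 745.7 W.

2.39 hp

In absolute terms T_C = 265.93 K and T_H = 295.37 K, so ΔT = 29.44 K.
COP_Carnot = T_C/ΔT = 265.93/29.44 = 9.032.
Ẇ_min = Q̇/COP_Carnot = 16100/9.032 = 1783 W = 2.391 hp.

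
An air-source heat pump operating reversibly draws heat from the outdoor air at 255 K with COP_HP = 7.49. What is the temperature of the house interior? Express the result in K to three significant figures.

COP_HP = T_H/(T_H − T_C) rearranges to T_H = COP·T_C/(COP − 1).
With T_C = 255.00 K, T_H = 7.49 × 255.00/6.490 = 294.29 K.

294 K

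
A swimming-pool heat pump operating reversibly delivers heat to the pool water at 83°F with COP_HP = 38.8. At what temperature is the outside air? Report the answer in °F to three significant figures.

COP_HP = T_H/(T_H − T_C) gives T_H − T_C = T_H/COP.
With T_H = 301.48 K, T_C = 301.48 × (1 − 1/38.8) = 293.71 K.
Converting, 293.71 K = 69.01°F.

69.0 °F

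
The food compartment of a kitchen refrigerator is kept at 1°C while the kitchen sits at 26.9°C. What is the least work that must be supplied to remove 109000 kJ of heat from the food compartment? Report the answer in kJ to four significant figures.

In absolute terms T_C = 274.15 K and T_H = 300.05 K, so ΔT = 25.90 K.
The reversible limit is COP_R = T_C/ΔT = 10.58, so W_min = Q_C/COP = Q_C·ΔT/T_C.
W_min = 109000 × 25.90/274.15 = 10300 kJ.

10300 kJ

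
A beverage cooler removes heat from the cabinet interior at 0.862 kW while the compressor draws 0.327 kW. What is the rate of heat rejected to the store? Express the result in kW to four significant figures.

For a cyclic device the first law requires Q̇_H = Q̇_C + Ẇ.
Q̇_H = Q̇_C + Ẇ = 1.189 kW.

1.189 kW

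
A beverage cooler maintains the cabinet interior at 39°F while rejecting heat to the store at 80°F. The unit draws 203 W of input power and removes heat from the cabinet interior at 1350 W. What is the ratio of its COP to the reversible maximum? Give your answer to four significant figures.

0.5468

COP_actual = Q̇_C/Ẇ = 1350/203.0 = 6.650.
In absolute terms T_C = 277.04 K and T_H = 299.82 K, so ΔT = 22.78 K.
COP_Carnot = T_C/ΔT = 277.04/22.78 = 12.16.
η_II = COP_actual/COP_Carnot = 6.650/12.16 = 0.5468.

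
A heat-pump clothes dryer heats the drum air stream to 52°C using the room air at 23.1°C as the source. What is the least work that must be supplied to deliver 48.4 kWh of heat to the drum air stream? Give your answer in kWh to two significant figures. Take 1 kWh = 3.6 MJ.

4.3 kWh

In absolute terms T_C = 296.25 K and T_H = 325.15 K, so ΔT = 28.90 K.
The reversible limit is COP_HP = T_H/ΔT = 11.25, so W_min = Q_H/COP = Q_H·ΔT/T_H.
W_min = 48.40 × 28.90/325.15 = 4.302 kWh.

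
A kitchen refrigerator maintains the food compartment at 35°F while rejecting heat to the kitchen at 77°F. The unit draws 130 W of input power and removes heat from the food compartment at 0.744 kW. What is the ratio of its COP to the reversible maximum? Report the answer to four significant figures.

Converting, Q̇_C = 0.7440 kW = 744.0 W, so COP_actual = Q̇_C/Ẇ = 744.0/130.0 = 5.723.
In absolute terms T_C = 274.82 K and T_H = 298.15 K, so ΔT = 23.33 K.
COP_Carnot = T_C/ΔT = 274.82/23.33 = 11.78.
η_II = COP_actual/COP_Carnot = 5.723/11.78 = 0.4859.

0.4859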